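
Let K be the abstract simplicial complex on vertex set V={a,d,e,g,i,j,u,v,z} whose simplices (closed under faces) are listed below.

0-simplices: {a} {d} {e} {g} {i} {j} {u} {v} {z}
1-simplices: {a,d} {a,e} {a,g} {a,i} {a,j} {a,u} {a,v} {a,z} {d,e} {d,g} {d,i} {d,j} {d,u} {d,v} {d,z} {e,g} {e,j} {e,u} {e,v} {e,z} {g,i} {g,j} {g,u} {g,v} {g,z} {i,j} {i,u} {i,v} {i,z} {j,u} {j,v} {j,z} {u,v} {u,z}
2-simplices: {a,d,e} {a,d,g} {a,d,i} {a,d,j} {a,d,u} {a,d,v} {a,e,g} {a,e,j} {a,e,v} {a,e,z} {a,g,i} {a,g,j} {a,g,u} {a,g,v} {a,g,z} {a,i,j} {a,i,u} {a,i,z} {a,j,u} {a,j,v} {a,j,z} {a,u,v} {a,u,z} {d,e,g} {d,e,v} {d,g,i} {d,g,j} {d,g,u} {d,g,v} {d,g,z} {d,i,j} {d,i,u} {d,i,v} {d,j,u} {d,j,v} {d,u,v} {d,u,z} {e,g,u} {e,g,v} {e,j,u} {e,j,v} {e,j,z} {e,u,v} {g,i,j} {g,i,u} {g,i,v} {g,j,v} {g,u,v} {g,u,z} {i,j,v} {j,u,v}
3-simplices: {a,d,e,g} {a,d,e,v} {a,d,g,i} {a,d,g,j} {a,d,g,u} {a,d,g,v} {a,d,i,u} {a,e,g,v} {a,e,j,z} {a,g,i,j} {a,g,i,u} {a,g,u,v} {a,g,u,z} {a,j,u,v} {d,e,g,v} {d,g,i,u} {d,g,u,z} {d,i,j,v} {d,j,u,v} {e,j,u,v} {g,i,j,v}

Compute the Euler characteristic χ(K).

n_0=9 n_1=34 n_2=51 n_3=21
χ=+9−34+51−21=5

χ(K)=5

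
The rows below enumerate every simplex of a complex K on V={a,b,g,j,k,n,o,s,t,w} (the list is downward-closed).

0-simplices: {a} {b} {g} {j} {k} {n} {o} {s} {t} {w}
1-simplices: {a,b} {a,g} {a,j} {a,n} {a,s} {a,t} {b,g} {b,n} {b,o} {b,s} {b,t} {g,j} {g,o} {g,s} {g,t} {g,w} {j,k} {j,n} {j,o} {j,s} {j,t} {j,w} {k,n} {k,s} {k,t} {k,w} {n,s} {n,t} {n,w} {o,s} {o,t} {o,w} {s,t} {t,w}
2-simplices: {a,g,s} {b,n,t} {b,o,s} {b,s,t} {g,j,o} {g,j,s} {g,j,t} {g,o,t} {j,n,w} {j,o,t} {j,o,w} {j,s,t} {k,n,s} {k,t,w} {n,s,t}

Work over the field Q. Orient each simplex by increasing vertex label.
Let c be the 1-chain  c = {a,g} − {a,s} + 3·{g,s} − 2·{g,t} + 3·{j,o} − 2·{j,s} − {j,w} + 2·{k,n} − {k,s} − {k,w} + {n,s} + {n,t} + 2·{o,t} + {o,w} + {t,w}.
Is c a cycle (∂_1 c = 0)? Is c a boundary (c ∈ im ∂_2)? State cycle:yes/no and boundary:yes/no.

n_0=10 n_1=34 n_2=15  [Q]
∂1: piv[ab,ag,aj,an,as,at,bo,gw,jk] rk=9  ker:bg,bn,bs,bt,gj,go,gs,gt,jn,jo,js,jt,jw,kn,ks,kt,kw,ns,nt,nw,os,ot,ow,st,tw
∂2: piv[ags,bnt,bos,bst,gjo,gjs,gjt,got,jnw,jow,jst,kns,ktw,nst] rk=14  ker:jot
∂1c = 0
c vs im∂2: residual ≠ 0 ⇒ not boundary

cycle:yes boundary:no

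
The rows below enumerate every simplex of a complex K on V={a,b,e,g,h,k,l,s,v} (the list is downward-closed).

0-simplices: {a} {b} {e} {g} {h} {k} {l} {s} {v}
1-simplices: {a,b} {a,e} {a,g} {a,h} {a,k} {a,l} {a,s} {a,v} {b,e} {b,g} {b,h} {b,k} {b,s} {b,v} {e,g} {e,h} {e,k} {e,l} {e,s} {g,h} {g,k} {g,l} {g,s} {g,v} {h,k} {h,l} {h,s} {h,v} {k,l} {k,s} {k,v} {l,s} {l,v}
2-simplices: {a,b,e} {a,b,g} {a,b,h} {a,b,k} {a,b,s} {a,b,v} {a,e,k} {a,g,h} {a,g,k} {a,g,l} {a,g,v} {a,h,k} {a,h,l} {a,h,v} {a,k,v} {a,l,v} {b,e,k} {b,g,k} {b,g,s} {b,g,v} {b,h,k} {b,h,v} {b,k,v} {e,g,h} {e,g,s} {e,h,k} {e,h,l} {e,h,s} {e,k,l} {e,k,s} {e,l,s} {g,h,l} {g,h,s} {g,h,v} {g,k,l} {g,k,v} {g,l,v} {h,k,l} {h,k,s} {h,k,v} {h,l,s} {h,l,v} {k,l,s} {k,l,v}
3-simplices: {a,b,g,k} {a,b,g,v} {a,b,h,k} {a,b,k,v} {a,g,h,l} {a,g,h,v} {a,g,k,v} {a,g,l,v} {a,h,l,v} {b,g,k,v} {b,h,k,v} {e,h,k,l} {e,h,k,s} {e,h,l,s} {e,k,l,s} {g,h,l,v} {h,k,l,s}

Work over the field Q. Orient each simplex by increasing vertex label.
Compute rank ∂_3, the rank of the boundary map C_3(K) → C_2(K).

rank∂_3=14

n_0=9 n_1=33 n_2=44 n_3=17  [Q]
∂1: piv[ab,ae,ag,ah,ak,al,as,av] rk=8  ker:be,bg,bh,bk,bs,bv,eg,eh,ek,el,es,gh,gk,gl,gs,gv,hk,hl,hs,hv,kl,ks,kv,ls,lv
∂2: piv[abe,abg,abh,abk,abs,abv,aek,agh,agk,agl,agv,ahk,ahl,ahv,akv,alv,bgs,egh,egs,ehk,ehl,ehs,ekl,eks,els] rk=25  ker:bek,bgk,bgv,bhk,bhv,bkv,ghl,ghs,ghv,gkl,gkv,glv,hkl,hks,hkv,hls,hlv,kls,klv
∂3: piv[abgk,abgv,abhk,abkv,aghl,aghv,agkv,aglv,ahlv,bhkv,ehkl,ehks,ehls,ekls] rk=14  ker:bgkv,ghlv,hkls
rk∂_3=14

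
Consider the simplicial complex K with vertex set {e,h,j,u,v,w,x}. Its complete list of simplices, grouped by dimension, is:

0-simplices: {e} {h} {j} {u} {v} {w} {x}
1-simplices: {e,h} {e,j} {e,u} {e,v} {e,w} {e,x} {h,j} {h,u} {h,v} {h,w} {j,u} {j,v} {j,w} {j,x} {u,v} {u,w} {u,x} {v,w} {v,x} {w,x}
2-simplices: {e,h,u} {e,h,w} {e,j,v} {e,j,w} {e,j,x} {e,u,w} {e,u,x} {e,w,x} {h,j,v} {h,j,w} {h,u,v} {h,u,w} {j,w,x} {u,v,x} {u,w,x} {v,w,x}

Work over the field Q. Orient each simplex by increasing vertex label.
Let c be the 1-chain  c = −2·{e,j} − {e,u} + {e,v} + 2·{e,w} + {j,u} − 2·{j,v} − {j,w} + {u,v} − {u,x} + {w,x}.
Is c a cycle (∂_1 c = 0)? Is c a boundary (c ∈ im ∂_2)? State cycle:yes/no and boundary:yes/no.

cycle:yes boundary:no

n_0=7 n_1=20 n_2=16  [Q]
∂1: piv[eh,ej,eu,ev,ew,ex] rk=6  ker:hj,hu,hv,hw,ju,jv,jw,jx,uv,uw,ux,vw,vx,wx
∂2: piv[ehu,ehw,ejv,ejw,ejx,euw,eux,ewx,hjv,hjw,huv,uvx,vwx] rk=13  ker:huw,jwx,uwx
∂1c = 0
c vs im∂2: residual ≠ 0 ⇒ not boundary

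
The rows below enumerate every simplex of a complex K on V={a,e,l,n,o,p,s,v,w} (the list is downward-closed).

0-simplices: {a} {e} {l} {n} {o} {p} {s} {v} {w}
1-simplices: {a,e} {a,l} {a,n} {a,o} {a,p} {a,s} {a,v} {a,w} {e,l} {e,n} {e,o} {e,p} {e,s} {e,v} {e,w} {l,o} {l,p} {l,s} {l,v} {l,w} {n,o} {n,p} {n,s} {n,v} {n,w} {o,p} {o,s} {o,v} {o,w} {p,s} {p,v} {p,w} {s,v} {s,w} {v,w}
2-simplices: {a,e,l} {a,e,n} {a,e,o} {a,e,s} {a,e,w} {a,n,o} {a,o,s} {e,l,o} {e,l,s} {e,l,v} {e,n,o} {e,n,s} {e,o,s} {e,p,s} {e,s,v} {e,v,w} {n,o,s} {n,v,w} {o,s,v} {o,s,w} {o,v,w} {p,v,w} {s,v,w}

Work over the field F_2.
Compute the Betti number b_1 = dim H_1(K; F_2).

n_0=9 n_1=35 n_2=23  [Z2]
∂1: piv[ae,al,an,ao,ap,as,av,aw] rk=8  ker:el,en,eo,ep,es,ev,ew,lo,lp,ls,lv,lw,no,np,ns,nv,nw,op,os,ov,ow,ps,pv,pw,sv,sw,vw
∂2: piv[ael,aen,aeo,aes,aew,ano,aos,elo,els,elv,ens,eps,esv,evw,nvw,osv,osw,ovw,pvw] rk=19  ker:eno,eos,nos,svw
b_1=(35−8)−19=8

b_1=8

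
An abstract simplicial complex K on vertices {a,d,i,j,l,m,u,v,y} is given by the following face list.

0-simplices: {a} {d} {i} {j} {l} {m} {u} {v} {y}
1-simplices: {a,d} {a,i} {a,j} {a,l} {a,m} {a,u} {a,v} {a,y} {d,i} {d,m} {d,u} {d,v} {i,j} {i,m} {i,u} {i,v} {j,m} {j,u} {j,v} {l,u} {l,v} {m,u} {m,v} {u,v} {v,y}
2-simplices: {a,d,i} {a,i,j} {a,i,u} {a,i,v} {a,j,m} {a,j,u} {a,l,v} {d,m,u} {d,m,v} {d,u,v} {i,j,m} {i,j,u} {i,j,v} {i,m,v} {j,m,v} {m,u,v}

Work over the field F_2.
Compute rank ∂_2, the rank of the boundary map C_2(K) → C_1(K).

n_0=9 n_1=25 n_2=16  [Z2]
∂1: piv[ad,ai,aj,al,am,au,av,ay] rk=8  ker:di,dm,du,dv,ij,im,iu,iv,jm,ju,jv,lu,lv,mu,mv,uv,vy
∂2: piv[adi,aij,aiu,aiv,ajm,aju,alv,dmu,dmv,duv,ijm,ijv,imv] rk=13  ker:iju,jmv,muv
rk∂_2=13

rank∂_2=13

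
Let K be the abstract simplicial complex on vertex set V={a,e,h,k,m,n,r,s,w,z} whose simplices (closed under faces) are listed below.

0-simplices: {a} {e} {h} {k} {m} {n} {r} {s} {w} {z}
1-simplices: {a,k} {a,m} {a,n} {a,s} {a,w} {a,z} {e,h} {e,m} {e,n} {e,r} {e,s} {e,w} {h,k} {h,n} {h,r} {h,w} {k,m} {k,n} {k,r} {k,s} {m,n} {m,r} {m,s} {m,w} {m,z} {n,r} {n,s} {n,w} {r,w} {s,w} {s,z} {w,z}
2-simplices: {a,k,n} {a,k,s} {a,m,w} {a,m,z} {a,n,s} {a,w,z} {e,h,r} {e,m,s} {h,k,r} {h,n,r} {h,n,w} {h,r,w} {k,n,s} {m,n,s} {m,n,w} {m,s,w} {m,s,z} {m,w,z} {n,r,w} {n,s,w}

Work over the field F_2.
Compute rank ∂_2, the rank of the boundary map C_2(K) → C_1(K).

n_0=10 n_1=32 n_2=20  [Z2]
∂1: piv[ak,am,an,as,aw,az,eh,em,er] rk=9  ker:en,es,ew,hk,hn,hr,hw,km,kn,kr,ks,mn,mr,ms,mw,mz,nr,ns,nw,rw,sw,sz,wz
∂2: piv[akn,aks,amw,amz,ans,awz,ehr,ems,hkr,hnr,hnw,hrw,mns,mnw,msw,msz] rk=16  ker:kns,mwz,nrw,nsw
rk∂_2=16

rank∂_2=16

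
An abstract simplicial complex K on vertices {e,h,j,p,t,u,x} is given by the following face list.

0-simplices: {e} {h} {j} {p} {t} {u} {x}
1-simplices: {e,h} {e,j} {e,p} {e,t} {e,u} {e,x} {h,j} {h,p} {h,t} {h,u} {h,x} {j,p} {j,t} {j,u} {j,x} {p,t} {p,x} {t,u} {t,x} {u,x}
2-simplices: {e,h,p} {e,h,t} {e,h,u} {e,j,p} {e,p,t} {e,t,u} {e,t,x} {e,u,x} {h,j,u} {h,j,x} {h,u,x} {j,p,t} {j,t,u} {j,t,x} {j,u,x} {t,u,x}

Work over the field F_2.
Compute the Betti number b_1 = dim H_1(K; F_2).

n_0=7 n_1=20 n_2=16  [Z2]
∂1: piv[eh,ej,ep,et,eu,ex] rk=6  ker:hj,hp,ht,hu,hx,jp,jt,ju,jx,pt,px,tu,tx,ux
∂2: piv[ehp,eht,ehu,ejp,ept,etu,etx,eux,hju,hjx,hux,jpt,jtu] rk=13  ker:jtx,jux,tux
b_1=(20−6)−13=1

b_1=1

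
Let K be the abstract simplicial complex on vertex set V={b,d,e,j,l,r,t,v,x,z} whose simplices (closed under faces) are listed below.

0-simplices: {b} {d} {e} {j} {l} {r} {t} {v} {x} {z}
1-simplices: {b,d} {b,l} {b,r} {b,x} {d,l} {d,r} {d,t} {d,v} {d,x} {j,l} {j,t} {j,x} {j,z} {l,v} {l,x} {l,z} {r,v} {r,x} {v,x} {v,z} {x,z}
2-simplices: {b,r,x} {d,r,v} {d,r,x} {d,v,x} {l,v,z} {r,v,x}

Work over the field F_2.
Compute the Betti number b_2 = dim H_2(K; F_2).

n_0=10 n_1=21 n_2=6  [Z2]
∂1: piv[bd,bl,br,bx,dt,dv,jl,jz] rk=8  ker:dl,dr,dx,jt,jx,lv,lx,lz,rv,rx,vx,vz,xz
∂2: piv[brx,drv,drx,dvx,lvz] rk=5  ker:rvx
b_2=(6−5)−0=1

b_2=1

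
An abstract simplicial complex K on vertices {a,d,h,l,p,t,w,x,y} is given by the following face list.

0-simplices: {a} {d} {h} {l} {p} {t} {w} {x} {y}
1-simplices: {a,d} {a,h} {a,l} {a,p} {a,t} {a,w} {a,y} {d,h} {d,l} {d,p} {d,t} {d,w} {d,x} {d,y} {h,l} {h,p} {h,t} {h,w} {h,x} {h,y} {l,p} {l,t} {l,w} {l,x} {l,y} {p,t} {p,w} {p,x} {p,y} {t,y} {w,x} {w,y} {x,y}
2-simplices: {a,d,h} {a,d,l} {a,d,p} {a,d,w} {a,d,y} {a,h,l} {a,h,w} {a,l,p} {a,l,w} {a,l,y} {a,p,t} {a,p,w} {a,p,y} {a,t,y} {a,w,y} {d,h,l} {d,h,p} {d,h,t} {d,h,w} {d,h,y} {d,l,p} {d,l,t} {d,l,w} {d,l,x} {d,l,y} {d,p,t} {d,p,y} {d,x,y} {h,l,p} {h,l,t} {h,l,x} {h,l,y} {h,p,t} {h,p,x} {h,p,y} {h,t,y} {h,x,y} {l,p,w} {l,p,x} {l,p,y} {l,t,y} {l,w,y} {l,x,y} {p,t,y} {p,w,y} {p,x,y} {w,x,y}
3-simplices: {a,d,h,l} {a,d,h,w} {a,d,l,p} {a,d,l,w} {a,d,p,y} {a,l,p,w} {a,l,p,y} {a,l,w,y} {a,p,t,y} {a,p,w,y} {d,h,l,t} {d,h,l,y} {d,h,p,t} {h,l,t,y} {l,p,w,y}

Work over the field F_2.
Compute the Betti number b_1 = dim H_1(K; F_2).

n_0=9 n_1=33 n_2=47 n_3=15  [Z2]
∂1: piv[ad,ah,al,ap,at,aw,ay,dx] rk=8  ker:dh,dl,dp,dt,dw,dy,hl,hp,ht,hw,hx,hy,lp,lt,lw,lx,ly,pt,pw,px,py,ty,wx,wy,xy
∂2: piv[adh,adl,adp,adw,ady,ahl,ahw,alp,alw,aly,apt,apw,apy,aty,awy,dhp,dht,dhy,dlt,dlx,dpt,dxy,hlx,hpx,wxy] rk=25  ker:dhl,dhw,dlp,dlw,dly,dpy,hlp,hlt,hly,hpt,hpy,hty,hxy,lpw,lpx,lpy,lty,lwy,lxy,pty,pwy,pxy
∂3: piv[adhl,adhw,adlp,adlw,adpy,alpw,alpy,alwy,apty,apwy,dhlt,dhly,dhpt,hlty] rk=14  ker:lpwy
b_1=(33−8)−25=0

b_1=0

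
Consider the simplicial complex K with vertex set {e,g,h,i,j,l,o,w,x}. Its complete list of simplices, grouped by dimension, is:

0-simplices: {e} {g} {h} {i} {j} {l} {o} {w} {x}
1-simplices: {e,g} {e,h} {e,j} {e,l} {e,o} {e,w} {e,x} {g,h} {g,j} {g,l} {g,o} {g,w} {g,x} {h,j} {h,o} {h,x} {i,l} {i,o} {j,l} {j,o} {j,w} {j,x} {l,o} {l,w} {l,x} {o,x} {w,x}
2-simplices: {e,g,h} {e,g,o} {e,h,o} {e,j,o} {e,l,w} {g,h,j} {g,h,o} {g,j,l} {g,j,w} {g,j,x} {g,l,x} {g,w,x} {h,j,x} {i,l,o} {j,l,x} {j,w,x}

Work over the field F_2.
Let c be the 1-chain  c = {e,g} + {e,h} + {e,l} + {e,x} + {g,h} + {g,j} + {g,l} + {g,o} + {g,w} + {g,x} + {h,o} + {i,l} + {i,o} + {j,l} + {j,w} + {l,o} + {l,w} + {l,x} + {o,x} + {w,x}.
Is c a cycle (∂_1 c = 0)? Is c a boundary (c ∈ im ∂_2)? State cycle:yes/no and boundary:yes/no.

n_0=9 n_1=27 n_2=16  [Z2]
∂1: piv[eg,eh,ej,el,eo,ew,ex,il] rk=8  ker:gh,gj,gl,go,gw,gx,hj,ho,hx,io,jl,jo,jw,jx,lo,lw,lx,ox,wx
∂2: piv[egh,ego,eho,ejo,elw,ghj,gjl,gjw,gjx,glx,gwx,hjx,ilo] rk=13  ker:gho,jlx,jwx
∂1c = {g} + {h} + {j} + {l} + {o} + {x}

cycle:no boundary:no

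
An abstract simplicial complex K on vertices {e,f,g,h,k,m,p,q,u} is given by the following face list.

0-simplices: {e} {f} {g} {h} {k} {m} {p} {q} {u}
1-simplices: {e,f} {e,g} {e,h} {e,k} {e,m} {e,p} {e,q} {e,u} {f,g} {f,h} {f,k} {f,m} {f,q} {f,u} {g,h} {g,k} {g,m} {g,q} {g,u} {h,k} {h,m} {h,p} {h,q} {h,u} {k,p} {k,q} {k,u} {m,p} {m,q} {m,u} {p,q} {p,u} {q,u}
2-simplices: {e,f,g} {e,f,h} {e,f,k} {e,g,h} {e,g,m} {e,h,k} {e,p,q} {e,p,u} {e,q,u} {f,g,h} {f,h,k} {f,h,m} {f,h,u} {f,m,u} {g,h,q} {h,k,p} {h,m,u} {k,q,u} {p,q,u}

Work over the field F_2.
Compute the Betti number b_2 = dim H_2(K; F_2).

b_2=4

n_0=9 n_1=33 n_2=19  [Z2]
∂1: piv[ef,eg,eh,ek,em,ep,eq,eu] rk=8  ker:fg,fh,fk,fm,fq,fu,gh,gk,gm,gq,gu,hk,hm,hp,hq,hu,kp,kq,ku,mp,mq,mu,pq,pu,qu
∂2: piv[efg,efh,efk,egh,egm,ehk,epq,epu,equ,fhm,fhu,fmu,ghq,hkp,kqu] rk=15  ker:fgh,fhk,hmu,pqu
b_2=(19−15)−0=4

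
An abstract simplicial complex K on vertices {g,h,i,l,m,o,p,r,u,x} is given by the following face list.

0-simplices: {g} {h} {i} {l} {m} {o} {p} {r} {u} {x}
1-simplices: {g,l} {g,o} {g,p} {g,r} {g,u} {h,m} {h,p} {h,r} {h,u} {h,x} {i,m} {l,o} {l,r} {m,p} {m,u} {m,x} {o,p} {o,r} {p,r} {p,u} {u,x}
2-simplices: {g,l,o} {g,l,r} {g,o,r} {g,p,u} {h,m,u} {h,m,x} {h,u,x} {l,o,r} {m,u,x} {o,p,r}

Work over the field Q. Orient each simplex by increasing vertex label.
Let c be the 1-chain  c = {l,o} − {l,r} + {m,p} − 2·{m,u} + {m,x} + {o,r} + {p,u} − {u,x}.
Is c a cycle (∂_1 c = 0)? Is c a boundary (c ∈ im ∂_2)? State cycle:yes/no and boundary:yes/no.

cycle:yes boundary:no

n_0=10 n_1=21 n_2=10  [Q]
∂1: piv[gl,go,gp,gr,gu,hm,hp,hx,im] rk=9  ker:hr,hu,lo,lr,mp,mu,mx,op,or,pr,pu,ux
∂2: piv[glo,glr,gor,gpu,hmu,hmx,hux,opr] rk=8  ker:lor,mux
∂1c = 0
c vs im∂2: residual ≠ 0 ⇒ not boundary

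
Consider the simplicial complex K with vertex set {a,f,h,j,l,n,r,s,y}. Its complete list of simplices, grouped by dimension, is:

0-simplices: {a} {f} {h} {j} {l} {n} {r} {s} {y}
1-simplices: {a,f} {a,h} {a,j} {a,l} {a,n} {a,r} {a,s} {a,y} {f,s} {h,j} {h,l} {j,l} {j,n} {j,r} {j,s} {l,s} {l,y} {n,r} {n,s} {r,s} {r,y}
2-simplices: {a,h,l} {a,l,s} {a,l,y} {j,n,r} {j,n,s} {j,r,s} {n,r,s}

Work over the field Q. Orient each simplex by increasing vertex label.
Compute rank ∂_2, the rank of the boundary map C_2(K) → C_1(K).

n_0=9 n_1=21 n_2=7  [Q]
∂1: piv[af,ah,aj,al,an,ar,as,ay] rk=8  ker:fs,hj,hl,jl,jn,jr,js,ls,ly,nr,ns,rs,ry
∂2: piv[ahl,als,aly,jnr,jns,jrs] rk=6  ker:nrs
rk∂_2=6

rank∂_2=6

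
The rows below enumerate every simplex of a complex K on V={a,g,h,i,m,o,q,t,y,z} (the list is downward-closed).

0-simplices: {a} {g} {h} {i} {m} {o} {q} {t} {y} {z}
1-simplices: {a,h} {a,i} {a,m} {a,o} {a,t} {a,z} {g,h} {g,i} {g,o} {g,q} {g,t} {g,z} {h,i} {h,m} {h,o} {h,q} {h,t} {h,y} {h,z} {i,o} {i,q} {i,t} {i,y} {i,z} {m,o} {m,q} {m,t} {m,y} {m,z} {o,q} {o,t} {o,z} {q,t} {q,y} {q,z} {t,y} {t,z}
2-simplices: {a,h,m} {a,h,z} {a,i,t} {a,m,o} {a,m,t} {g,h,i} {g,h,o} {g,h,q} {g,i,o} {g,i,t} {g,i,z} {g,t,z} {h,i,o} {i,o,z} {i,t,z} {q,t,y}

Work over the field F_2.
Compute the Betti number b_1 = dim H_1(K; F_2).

b_1=14

n_0=10 n_1=37 n_2=16  [Z2]
∂1: piv[ah,ai,am,ao,at,az,gh,gq,hy] rk=9  ker:gi,go,gt,gz,hi,hm,ho,hq,ht,hz,io,iq,it,iy,iz,mo,mq,mt,my,mz,oq,ot,oz,qt,qy,qz,ty,tz
∂2: piv[ahm,ahz,ait,amo,amt,ghi,gho,ghq,gio,git,giz,gtz,ioz,qty] rk=14  ker:hio,itz
b_1=(37−9)−14=14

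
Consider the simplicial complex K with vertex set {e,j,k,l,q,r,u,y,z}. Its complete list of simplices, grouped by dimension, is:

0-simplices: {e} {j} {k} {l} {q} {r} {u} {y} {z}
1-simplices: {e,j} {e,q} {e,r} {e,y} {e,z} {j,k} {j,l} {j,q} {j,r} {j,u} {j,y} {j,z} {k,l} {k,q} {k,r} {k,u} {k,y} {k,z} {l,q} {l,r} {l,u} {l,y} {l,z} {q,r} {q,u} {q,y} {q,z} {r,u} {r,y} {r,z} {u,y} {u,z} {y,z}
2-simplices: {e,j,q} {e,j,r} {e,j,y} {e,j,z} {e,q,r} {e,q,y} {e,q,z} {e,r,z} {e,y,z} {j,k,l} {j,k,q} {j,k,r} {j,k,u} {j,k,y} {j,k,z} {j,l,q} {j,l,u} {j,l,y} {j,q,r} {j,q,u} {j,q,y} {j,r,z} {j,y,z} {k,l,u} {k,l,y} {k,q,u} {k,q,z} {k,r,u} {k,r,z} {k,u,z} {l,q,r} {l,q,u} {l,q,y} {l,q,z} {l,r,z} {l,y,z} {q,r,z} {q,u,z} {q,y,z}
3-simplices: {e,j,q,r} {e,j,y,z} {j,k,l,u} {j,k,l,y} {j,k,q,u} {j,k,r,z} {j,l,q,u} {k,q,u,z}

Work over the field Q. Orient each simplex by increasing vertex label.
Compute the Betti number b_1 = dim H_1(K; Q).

b_1=2

n_0=9 n_1=33 n_2=39 n_3=8  [Q]
∂1: piv[ej,eq,er,ey,ez,jk,jl,ju] rk=8  ker:jq,jr,jy,jz,kl,kq,kr,ku,ky,kz,lq,lr,lu,ly,lz,qr,qu,qy,qz,ru,ry,rz,uy,uz,yz
∂2: piv[ejq,ejr,ejy,ejz,eqr,eqy,eqz,erz,eyz,jkl,jkq,jkr,jku,jky,jkz,jlq,jlu,jly,jqu,kru,kuz,lqr,lqz] rk=23  ker:jqr,jqy,jrz,jyz,klu,kly,kqu,kqz,krz,lqu,lqy,lrz,lyz,qrz,quz,qyz
∂3: piv[ejqr,ejyz,jklu,jkly,jkqu,jkrz,jlqu,kquz] rk=8
b_1=(33−8)−23=2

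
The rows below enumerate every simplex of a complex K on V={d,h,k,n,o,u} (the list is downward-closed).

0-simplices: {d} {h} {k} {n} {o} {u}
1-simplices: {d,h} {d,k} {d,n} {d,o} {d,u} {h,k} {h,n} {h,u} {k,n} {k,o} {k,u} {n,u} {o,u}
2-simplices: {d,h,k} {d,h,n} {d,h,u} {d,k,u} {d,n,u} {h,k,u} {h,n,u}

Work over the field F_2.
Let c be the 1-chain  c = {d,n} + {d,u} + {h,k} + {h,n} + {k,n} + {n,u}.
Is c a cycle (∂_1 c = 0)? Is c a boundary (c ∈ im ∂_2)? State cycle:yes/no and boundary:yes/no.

cycle:yes boundary:no

n_0=6 n_1=13 n_2=7  [Z2]
∂1: piv[dh,dk,dn,do,du] rk=5  ker:hk,hn,hu,kn,ko,ku,nu,ou
∂2: piv[dhk,dhn,dhu,dku,dnu] rk=5  ker:hku,hnu
∂1c = 0
c vs im∂2: residual ≠ 0 ⇒ not boundary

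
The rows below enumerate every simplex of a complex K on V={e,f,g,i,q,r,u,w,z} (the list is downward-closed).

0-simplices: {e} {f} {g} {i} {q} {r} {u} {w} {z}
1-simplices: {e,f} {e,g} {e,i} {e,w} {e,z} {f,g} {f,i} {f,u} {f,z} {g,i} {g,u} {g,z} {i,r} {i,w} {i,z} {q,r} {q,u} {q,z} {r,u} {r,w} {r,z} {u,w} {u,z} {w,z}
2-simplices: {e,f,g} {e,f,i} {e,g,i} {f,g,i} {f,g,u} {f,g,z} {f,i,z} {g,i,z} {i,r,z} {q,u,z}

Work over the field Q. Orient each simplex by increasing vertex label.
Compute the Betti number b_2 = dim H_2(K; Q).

n_0=9 n_1=24 n_2=10  [Q]
∂1: piv[ef,eg,ei,ew,ez,fu,ir,qr] rk=8  ker:fg,fi,fz,gi,gu,gz,iw,iz,qu,qz,ru,rw,rz,uw,uz,wz
∂2: piv[efg,efi,egi,fgu,fgz,fiz,irz,quz] rk=8  ker:fgi,giz
b_2=(10−8)−0=2

b_2=2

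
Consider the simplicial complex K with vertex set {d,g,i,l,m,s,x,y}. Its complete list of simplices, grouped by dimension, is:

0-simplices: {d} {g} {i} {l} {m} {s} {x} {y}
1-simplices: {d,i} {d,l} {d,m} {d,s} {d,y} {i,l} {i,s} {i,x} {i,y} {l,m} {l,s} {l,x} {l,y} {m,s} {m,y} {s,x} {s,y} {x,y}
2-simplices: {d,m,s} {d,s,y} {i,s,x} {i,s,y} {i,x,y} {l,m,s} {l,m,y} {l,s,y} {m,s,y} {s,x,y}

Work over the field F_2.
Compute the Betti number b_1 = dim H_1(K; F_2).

b_1=4

n_0=8 n_1=18 n_2=10  [Z2]
∂1: piv[di,dl,dm,ds,dy,ix] rk=6  ker:il,is,iy,lm,ls,lx,ly,ms,my,sx,sy,xy
∂2: piv[dms,dsy,isx,isy,ixy,lms,lmy,lsy] rk=8  ker:msy,sxy
b_1=(18−6)−8=4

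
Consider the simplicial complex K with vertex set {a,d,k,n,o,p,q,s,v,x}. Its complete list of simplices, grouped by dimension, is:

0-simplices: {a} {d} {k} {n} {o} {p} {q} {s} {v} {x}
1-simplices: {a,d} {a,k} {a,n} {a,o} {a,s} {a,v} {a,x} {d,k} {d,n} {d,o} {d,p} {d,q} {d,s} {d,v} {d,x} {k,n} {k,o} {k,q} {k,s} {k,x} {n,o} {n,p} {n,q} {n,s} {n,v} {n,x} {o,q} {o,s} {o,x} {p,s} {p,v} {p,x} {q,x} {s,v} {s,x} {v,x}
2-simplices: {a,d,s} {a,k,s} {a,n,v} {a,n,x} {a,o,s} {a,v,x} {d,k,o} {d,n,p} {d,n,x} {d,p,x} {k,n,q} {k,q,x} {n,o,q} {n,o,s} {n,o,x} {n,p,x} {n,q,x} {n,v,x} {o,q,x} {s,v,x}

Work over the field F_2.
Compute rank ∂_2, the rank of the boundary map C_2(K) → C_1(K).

n_0=10 n_1=36 n_2=20  [Z2]
∂1: piv[ad,ak,an,ao,as,av,ax,dp,dq] rk=9  ker:dk,dn,do,ds,dv,dx,kn,ko,kq,ks,kx,no,np,nq,ns,nv,nx,oq,os,ox,ps,pv,px,qx,sv,sx,vx
∂2: piv[ads,aks,anv,anx,aos,avx,dko,dnp,dnx,dpx,knq,kqx,noq,nos,nox,nqx,svx] rk=17  ker:npx,nvx,oqx
rk∂_2=17

rank∂_2=17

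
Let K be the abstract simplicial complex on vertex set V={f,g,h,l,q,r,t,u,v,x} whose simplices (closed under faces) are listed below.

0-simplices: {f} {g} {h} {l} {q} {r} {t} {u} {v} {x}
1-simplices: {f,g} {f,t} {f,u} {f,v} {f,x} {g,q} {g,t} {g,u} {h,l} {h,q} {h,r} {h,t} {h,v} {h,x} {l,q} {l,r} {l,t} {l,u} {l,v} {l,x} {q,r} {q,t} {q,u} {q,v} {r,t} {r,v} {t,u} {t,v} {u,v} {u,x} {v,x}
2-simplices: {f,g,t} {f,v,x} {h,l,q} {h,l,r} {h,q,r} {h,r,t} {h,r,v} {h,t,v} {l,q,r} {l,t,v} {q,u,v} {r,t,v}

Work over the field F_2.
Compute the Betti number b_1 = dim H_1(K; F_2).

n_0=10 n_1=31 n_2=12  [Z2]
∂1: piv[fg,ft,fu,fv,fx,gq,hl,hq,hr] rk=9  ker:gt,gu,ht,hv,hx,lq,lr,lt,lu,lv,lx,qr,qt,qu,qv,rt,rv,tu,tv,uv,ux,vx
∂2: piv[fgt,fvx,hlq,hlr,hqr,hrt,hrv,htv,ltv,quv] rk=10  ker:lqr,rtv
b_1=(31−9)−10=12

b_1=12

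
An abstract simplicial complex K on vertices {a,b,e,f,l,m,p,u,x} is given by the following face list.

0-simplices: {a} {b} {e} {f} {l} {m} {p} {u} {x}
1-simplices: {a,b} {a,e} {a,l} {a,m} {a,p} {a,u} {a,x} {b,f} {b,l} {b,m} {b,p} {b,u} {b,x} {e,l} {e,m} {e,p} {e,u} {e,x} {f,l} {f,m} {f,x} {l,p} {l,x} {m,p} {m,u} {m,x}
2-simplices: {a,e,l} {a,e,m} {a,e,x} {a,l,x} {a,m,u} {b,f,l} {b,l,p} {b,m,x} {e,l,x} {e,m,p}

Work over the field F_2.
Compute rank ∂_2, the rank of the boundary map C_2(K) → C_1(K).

rank∂_2=9

n_0=9 n_1=26 n_2=10  [Z2]
∂1: piv[ab,ae,al,am,ap,au,ax,bf] rk=8  ker:bl,bm,bp,bu,bx,el,em,ep,eu,ex,fl,fm,fx,lp,lx,mp,mu,mx
∂2: piv[ael,aem,aex,alx,amu,bfl,blp,bmx,emp] rk=9  ker:elx
rk∂_2=9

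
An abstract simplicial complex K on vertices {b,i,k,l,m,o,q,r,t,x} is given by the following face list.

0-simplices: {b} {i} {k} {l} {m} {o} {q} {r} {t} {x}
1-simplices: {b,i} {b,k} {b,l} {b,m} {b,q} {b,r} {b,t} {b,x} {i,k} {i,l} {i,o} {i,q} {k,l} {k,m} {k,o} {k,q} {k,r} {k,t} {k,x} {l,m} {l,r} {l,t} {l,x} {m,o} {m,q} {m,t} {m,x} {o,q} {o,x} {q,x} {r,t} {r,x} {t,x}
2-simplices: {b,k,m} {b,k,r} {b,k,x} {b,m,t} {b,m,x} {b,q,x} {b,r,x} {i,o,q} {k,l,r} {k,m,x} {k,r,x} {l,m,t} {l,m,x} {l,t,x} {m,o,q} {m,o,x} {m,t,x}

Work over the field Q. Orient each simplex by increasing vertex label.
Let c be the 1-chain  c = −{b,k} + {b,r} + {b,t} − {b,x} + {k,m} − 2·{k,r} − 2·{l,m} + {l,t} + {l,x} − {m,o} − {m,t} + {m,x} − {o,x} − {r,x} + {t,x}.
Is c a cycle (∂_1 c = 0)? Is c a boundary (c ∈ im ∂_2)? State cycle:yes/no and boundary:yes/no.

n_0=10 n_1=33 n_2=17  [Q]
∂1: piv[bi,bk,bl,bm,bq,br,bt,bx,io] rk=9  ker:ik,il,iq,kl,km,ko,kq,kr,kt,kx,lm,lr,lt,lx,mo,mq,mt,mx,oq,ox,qx,rt,rx,tx
∂2: piv[bkm,bkr,bkx,bmt,bmx,bqx,brx,ioq,klr,lmt,lmx,ltx,moq,mox] rk=14  ker:kmx,krx,mtx
∂1c = 0
c vs im∂2: reduces to 0 ⇒ boundary

cycle:yes boundary:yes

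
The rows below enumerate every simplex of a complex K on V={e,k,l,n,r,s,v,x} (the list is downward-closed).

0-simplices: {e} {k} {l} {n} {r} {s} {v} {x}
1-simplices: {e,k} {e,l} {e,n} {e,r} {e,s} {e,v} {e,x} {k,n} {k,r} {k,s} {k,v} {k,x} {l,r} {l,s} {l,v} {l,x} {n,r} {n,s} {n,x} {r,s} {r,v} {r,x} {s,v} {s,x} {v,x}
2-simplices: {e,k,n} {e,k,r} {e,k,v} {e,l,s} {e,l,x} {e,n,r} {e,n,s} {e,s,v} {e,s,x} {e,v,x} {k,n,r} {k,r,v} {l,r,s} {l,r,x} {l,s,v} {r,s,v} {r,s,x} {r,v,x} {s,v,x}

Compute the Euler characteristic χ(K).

n_0=8 n_1=25 n_2=19
χ=+8−25+19=2

χ(K)=2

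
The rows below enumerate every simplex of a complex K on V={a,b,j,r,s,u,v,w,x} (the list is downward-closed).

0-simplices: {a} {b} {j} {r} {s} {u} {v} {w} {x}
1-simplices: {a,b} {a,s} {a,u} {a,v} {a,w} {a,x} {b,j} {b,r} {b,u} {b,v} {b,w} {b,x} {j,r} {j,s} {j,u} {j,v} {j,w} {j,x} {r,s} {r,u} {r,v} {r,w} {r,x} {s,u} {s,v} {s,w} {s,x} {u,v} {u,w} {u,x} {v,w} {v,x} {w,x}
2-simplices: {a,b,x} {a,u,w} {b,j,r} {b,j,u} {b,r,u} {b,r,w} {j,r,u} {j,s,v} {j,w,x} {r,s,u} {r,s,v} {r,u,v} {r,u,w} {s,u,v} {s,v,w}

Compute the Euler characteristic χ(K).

χ(K)=-9

n_0=9 n_1=33 n_2=15
χ=+9−33+15=-9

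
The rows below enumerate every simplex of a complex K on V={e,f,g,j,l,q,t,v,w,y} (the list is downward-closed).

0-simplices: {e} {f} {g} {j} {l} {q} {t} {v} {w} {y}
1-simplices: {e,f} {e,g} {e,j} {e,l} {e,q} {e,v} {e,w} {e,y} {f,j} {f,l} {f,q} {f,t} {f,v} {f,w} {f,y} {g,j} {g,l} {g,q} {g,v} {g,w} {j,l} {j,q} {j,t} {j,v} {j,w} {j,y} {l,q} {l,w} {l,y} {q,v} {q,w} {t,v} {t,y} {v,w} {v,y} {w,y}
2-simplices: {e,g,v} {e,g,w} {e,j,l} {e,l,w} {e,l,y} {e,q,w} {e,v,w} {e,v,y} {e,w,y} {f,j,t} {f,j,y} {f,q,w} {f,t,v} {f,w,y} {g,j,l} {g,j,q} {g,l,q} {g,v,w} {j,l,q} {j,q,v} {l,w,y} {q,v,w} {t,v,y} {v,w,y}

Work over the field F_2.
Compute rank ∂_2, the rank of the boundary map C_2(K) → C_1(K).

n_0=10 n_1=36 n_2=24  [Z2]
∂1: piv[ef,eg,ej,el,eq,ev,ew,ey,ft] rk=9  ker:fj,fl,fq,fv,fw,fy,gj,gl,gq,gv,gw,jl,jq,jt,jv,jw,jy,lq,lw,ly,qv,qw,tv,ty,vw,vy,wy
∂2: piv[egv,egw,ejl,elw,ely,eqw,evw,evy,ewy,fjt,fjy,fqw,ftv,fwy,gjl,gjq,glq,jqv,qvw,tvy] rk=20  ker:gvw,jlq,lwy,vwy
rk∂_2=20

rank∂_2=20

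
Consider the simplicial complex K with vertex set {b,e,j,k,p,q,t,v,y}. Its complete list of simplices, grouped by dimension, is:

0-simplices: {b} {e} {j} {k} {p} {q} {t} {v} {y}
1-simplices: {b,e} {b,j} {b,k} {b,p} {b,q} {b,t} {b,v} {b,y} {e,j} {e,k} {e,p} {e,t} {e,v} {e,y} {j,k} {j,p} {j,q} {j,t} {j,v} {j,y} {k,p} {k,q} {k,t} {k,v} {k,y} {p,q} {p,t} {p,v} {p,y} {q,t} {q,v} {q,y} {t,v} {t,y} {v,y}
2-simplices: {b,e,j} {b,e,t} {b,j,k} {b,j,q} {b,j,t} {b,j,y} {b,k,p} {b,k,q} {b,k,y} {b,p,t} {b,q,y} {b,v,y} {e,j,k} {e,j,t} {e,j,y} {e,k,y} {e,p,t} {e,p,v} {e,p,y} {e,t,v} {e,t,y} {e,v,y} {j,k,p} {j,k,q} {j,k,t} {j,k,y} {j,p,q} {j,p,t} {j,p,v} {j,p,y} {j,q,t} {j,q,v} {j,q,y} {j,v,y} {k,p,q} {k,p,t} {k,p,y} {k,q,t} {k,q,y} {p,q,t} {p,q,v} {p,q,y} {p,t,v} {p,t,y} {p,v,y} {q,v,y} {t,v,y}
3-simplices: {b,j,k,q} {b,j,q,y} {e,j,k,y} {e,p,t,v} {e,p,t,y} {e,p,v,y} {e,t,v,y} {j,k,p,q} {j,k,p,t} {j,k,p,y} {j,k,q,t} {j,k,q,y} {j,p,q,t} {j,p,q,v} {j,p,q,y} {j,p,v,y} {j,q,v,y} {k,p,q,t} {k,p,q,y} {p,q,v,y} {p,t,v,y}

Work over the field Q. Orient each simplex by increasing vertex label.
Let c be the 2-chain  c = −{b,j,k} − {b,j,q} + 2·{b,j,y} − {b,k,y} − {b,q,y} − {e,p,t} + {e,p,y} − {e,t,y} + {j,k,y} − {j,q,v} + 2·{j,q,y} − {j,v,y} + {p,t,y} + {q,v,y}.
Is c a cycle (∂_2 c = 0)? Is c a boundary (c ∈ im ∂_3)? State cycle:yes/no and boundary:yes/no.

cycle:yes boundary:no

n_0=9 n_1=35 n_2=47 n_3=21  [Q]
∂1: piv[be,bj,bk,bp,bq,bt,bv,by] rk=8  ker:ej,ek,ep,et,ev,ey,jk,jp,jq,jt,jv,jy,kp,kq,kt,kv,ky,pq,pt,pv,py,qt,qv,qy,tv,ty,vy
∂2: piv[bej,bet,bjk,bjq,bjt,bjy,bkp,bkq,bky,bpt,bqy,bvy,ejk,ejy,ept,epv,epy,etv,ety,evy,jkp,jkt,jpq,jpv,jqt,jqv] rk=26  ker:ejt,eky,jkq,jky,jpt,jpy,jqy,jvy,kpq,kpt,kpy,kqt,kqy,pqt,pqv,pqy,ptv,pty,pvy,qvy,tvy
∂3: piv[bjkq,bjqy,ejky,eptv,epty,epvy,etvy,jkpq,jkpt,jkpy,jkqt,jkqy,jpqt,jpqv,jpqy,jpvy,jqvy] rk=17  ker:kpqt,kpqy,pqvy,ptvy
∂2c = 0
c vs im∂3: residual ≠ 0 ⇒ not boundary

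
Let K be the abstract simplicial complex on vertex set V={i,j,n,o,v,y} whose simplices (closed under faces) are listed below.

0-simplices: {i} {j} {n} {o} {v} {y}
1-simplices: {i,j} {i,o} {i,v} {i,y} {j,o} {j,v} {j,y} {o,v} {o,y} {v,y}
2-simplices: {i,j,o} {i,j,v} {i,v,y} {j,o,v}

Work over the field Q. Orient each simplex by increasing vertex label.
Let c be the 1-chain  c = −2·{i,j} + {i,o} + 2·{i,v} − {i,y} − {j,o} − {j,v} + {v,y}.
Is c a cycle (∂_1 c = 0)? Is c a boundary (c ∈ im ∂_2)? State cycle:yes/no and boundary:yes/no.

n_0=6 n_1=10 n_2=4  [Q]
∂1: piv[ij,io,iv,iy] rk=4  ker:jo,jv,jy,ov,oy,vy
∂2: piv[ijo,ijv,ivy,jov] rk=4
∂1c = 0
c vs im∂2: reduces to 0 ⇒ boundary

cycle:yes boundary:yes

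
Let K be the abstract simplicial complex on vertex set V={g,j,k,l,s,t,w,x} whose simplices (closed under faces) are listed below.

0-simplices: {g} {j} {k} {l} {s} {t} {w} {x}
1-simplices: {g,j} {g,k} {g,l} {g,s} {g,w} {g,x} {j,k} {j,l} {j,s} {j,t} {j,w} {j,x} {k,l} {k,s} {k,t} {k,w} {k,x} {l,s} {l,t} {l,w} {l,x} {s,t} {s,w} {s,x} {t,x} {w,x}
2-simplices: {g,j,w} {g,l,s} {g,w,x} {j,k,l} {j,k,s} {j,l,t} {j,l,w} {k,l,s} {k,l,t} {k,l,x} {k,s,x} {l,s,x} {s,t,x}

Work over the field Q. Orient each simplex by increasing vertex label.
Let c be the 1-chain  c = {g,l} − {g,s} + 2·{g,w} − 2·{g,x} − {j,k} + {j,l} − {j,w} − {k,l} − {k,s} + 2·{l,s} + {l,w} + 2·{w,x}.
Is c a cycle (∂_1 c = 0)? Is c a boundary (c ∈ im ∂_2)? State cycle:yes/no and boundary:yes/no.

n_0=8 n_1=26 n_2=13  [Q]
∂1: piv[gj,gk,gl,gs,gw,gx,jt] rk=7  ker:jk,jl,js,jw,jx,kl,ks,kt,kw,kx,ls,lt,lw,lx,st,sw,sx,tx,wx
∂2: piv[gjw,gls,gwx,jkl,jks,jlt,jlw,kls,klt,klx,ksx,stx] rk=12  ker:lsx
∂1c = {j} + {k} − 2·{l}

cycle:no boundary:no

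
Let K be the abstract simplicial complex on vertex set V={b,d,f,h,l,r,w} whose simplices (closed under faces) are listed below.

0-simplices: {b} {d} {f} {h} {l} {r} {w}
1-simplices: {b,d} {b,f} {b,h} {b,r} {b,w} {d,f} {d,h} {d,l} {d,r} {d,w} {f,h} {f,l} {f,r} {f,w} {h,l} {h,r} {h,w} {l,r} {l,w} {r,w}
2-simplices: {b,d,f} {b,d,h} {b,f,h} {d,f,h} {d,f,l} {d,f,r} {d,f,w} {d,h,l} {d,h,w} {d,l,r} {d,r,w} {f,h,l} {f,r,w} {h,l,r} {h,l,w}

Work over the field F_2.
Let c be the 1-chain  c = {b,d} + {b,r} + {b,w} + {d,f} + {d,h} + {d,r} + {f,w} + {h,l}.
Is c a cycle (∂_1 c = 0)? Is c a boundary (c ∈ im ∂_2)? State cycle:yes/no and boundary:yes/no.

cycle:no boundary:no

n_0=7 n_1=20 n_2=15  [Z2]
∂1: piv[bd,bf,bh,br,bw,dl] rk=6  ker:df,dh,dr,dw,fh,fl,fr,fw,hl,hr,hw,lr,lw,rw
∂2: piv[bdf,bdh,bfh,dfl,dfr,dfw,dhl,dhw,dlr,drw,hlr,hlw] rk=12  ker:dfh,fhl,frw
∂1c = {b} + {l}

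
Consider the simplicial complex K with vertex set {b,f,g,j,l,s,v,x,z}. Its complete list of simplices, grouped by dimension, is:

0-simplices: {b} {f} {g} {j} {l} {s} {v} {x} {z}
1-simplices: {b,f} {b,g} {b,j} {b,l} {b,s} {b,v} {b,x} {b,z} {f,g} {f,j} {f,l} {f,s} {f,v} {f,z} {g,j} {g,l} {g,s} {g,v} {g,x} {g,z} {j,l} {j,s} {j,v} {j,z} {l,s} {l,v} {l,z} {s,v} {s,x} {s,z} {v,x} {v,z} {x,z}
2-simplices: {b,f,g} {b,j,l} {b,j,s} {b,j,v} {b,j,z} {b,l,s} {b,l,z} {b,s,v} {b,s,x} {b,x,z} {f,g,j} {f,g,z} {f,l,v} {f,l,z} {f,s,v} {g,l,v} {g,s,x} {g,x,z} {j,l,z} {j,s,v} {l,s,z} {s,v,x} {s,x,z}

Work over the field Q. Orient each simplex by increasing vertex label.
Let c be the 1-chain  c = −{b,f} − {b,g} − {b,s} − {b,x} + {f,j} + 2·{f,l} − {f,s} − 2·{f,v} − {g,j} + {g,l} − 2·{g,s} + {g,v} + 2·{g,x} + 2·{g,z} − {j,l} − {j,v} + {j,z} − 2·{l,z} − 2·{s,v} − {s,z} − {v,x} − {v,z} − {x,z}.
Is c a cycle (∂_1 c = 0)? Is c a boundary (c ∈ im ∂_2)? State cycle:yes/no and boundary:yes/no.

n_0=9 n_1=33 n_2=23  [Q]
∂1: piv[bf,bg,bj,bl,bs,bv,bx,bz] rk=8  ker:fg,fj,fl,fs,fv,fz,gj,gl,gs,gv,gx,gz,jl,js,jv,jz,ls,lv,lz,sv,sx,sz,vx,vz,xz
∂2: piv[bfg,bjl,bjs,bjv,bjz,bls,blz,bsv,bsx,bxz,fgj,fgz,flv,flz,fsv,glv,gsx,gxz,lsz,svx] rk=20  ker:jlz,jsv,sxz
∂1c = 4·{b} − {f} − 4·{g} + {j} + 4·{l} − {s} − 2·{v} + {x} − 2·{z}

cycle:no boundary:no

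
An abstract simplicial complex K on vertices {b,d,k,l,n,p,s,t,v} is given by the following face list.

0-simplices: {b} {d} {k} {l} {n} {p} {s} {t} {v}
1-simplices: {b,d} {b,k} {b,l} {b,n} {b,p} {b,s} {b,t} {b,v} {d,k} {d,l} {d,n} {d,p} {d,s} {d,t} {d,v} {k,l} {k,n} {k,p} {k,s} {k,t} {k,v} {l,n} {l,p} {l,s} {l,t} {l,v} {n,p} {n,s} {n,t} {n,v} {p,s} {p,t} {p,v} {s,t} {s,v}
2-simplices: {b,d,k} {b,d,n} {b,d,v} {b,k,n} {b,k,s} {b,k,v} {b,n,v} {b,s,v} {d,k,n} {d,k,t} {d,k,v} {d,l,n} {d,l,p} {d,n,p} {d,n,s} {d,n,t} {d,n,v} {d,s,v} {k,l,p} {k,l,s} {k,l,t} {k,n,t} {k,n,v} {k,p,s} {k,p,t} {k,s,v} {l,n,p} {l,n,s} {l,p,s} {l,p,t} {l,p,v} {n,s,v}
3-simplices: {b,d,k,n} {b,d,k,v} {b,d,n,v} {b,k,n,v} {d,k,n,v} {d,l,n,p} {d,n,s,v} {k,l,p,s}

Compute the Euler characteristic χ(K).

χ(K)=-2

n_0=9 n_1=35 n_2=32 n_3=8
χ=+9−35+32−8=-2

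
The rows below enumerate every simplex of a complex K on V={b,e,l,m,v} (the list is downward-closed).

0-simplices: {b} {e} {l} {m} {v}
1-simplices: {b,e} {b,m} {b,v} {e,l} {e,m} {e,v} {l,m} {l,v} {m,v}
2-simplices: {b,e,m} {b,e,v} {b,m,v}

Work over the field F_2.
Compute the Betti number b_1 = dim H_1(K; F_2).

n_0=5 n_1=9 n_2=3  [Z2]
∂1: piv[be,bm,bv,el] rk=4  ker:em,ev,lm,lv,mv
∂2: piv[bem,bev,bmv] rk=3
b_1=(9−4)−3=2

b_1=2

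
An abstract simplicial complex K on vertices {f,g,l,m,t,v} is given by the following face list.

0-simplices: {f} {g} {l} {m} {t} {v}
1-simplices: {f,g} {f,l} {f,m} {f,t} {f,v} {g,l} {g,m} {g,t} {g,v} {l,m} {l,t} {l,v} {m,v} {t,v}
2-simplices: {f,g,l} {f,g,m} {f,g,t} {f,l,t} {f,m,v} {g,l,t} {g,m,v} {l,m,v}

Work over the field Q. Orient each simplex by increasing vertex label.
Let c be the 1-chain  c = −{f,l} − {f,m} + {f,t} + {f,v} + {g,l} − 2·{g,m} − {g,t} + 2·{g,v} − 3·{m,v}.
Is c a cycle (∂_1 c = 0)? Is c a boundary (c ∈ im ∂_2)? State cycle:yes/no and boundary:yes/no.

n_0=6 n_1=14 n_2=8  [Q]
∂1: piv[fg,fl,fm,ft,fv] rk=5  ker:gl,gm,gt,gv,lm,lt,lv,mv,tv
∂2: piv[fgl,fgm,fgt,flt,fmv,gmv,lmv] rk=7  ker:glt
∂1c = 0
c vs im∂2: reduces to 0 ⇒ boundary

cycle:yes boundary:yes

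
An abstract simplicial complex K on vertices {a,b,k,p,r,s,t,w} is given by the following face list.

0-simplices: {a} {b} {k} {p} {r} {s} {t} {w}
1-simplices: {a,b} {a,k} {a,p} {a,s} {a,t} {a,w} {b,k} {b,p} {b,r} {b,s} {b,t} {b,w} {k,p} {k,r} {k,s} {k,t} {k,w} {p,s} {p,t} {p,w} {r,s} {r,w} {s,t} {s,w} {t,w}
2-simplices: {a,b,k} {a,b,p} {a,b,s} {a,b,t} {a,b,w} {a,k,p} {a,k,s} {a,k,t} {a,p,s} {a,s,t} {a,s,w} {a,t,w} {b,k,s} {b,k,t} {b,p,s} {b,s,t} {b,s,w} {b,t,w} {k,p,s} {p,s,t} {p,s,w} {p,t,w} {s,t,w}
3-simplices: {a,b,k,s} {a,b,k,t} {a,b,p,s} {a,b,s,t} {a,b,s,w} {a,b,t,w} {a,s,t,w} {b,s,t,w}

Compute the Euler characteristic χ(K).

n_0=8 n_1=25 n_2=23 n_3=8
χ=+8−25+23−8=-2

χ(K)=-2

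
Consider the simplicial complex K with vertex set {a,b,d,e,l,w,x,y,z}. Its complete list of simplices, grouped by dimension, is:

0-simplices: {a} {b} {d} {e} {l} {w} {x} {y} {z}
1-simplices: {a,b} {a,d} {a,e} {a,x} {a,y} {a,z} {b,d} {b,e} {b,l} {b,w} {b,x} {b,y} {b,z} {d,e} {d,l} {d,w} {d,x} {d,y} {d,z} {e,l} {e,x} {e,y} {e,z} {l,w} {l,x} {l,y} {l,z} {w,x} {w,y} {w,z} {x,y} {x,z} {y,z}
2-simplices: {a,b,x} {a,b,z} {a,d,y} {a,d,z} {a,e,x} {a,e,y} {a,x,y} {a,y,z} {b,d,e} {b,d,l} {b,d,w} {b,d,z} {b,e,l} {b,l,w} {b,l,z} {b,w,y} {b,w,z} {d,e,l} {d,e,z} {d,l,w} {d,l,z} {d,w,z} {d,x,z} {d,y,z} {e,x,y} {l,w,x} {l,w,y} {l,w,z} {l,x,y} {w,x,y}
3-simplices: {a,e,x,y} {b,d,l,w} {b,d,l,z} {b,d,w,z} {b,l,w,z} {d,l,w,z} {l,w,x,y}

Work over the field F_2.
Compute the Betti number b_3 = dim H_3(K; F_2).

n_0=9 n_1=33 n_2=30 n_3=7  [Z2]
∂1: piv[ab,ad,ae,ax,ay,az,bl,bw] rk=8  ker:bd,be,bx,by,bz,de,dl,dw,dx,dy,dz,el,ex,ey,ez,lw,lx,ly,lz,wx,wy,wz,xy,xz,yz
∂2: piv[abx,abz,ady,adz,aex,aey,axy,ayz,bde,bdl,bdw,bdz,bel,blw,blz,bwy,bwz,dez,dxz,lwx,lwy,lxy] rk=22  ker:del,dlw,dlz,dwz,dyz,exy,lwz,wxy
∂3: piv[aexy,bdlw,bdlz,bdwz,blwz,lwxy] rk=6  ker:dlwz
b_3=(7−6)−0=1

b_3=1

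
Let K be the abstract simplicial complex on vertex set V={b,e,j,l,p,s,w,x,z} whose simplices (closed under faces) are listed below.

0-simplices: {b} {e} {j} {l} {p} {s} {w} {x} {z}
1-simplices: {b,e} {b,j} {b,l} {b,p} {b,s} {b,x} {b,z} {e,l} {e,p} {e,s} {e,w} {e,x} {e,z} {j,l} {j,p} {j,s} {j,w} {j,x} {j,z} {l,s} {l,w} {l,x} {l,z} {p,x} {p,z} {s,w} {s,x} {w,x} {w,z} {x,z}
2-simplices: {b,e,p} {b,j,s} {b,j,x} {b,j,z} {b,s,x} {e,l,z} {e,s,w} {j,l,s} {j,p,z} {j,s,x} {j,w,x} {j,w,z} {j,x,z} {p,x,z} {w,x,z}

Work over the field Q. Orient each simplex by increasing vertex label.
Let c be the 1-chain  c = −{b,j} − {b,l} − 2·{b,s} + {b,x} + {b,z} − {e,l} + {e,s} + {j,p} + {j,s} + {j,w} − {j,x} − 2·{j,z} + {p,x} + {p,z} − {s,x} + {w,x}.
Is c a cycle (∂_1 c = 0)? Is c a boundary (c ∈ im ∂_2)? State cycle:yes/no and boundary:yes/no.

n_0=9 n_1=30 n_2=15  [Q]
∂1: piv[be,bj,bl,bp,bs,bx,bz,ew] rk=8  ker:el,ep,es,ex,ez,jl,jp,js,jw,jx,jz,ls,lw,lx,lz,px,pz,sw,sx,wx,wz,xz
∂2: piv[bep,bjs,bjx,bjz,bsx,elz,esw,jls,jpz,jwx,jwz,jxz,pxz] rk=13  ker:jsx,wxz
∂1c = 2·{b} − {j} − 2·{l} − {p} + {s} + {x}

cycle:no boundary:no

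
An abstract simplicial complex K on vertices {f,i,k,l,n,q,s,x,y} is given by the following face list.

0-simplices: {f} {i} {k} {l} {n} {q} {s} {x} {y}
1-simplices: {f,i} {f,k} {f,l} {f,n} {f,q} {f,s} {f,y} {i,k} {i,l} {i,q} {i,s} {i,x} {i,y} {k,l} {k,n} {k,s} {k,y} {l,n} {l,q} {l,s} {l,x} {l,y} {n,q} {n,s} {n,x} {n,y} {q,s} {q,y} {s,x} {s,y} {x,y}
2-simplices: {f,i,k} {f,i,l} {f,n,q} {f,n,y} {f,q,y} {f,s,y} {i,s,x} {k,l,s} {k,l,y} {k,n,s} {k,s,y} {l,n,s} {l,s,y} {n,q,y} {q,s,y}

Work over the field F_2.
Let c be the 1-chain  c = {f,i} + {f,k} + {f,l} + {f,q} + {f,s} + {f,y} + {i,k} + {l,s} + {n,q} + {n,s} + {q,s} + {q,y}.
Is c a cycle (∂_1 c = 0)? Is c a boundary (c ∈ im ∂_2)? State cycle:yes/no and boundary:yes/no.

cycle:yes boundary:no

n_0=9 n_1=31 n_2=15  [Z2]
∂1: piv[fi,fk,fl,fn,fq,fs,fy,ix] rk=8  ker:ik,il,iq,is,iy,kl,kn,ks,ky,ln,lq,ls,lx,ly,nq,ns,nx,ny,qs,qy,sx,sy,xy
∂2: piv[fik,fil,fnq,fny,fqy,fsy,isx,kls,kly,kns,ksy,lns,qsy] rk=13  ker:lsy,nqy
∂1c = 0
c vs im∂2: residual ≠ 0 ⇒ not boundary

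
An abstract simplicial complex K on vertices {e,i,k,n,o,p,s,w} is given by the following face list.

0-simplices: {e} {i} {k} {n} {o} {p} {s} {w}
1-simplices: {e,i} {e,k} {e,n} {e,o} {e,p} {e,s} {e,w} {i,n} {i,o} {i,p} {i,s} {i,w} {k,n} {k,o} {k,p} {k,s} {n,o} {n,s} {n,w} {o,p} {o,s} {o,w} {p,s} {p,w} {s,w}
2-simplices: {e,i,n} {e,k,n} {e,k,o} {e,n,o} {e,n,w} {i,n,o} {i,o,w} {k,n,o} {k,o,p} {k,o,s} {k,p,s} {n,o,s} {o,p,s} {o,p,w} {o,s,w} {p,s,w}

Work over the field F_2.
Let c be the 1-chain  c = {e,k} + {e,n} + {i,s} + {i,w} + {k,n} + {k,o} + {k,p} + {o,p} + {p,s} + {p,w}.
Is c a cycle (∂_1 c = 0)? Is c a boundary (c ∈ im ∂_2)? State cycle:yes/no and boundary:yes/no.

cycle:yes boundary:no

n_0=8 n_1=25 n_2=16  [Z2]
∂1: piv[ei,ek,en,eo,ep,es,ew] rk=7  ker:in,io,ip,is,iw,kn,ko,kp,ks,no,ns,nw,op,os,ow,ps,pw,sw
∂2: piv[ein,ekn,eko,eno,enw,ino,iow,kop,kos,kps,nos,opw,osw] rk=13  ker:kno,ops,psw
∂1c = 0
c vs im∂2: residual ≠ 0 ⇒ not boundary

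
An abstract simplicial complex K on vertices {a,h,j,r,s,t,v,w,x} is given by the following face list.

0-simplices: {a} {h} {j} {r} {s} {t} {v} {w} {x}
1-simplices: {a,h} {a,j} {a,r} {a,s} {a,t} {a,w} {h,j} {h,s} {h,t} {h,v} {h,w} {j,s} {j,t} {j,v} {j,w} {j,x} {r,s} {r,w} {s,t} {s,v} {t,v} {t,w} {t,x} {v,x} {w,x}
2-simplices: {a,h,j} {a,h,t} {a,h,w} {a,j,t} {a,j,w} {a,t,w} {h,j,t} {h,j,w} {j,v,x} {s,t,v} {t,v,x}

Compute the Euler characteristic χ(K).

χ(K)=-5

n_0=9 n_1=25 n_2=11
χ=+9−25+11=-5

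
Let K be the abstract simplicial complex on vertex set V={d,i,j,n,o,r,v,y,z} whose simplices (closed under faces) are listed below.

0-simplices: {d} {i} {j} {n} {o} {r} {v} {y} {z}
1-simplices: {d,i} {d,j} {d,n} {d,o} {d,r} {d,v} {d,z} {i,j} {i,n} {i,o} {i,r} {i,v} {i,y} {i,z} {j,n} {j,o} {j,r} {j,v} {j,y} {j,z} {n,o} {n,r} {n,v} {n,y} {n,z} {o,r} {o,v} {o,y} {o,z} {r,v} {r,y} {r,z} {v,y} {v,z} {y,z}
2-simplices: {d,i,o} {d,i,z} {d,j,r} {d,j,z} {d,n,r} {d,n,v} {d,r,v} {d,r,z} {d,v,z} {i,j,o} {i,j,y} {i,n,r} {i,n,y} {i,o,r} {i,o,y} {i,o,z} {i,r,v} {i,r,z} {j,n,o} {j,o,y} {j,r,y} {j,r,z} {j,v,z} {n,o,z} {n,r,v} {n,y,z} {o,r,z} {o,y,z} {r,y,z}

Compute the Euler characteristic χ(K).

n_0=9 n_1=35 n_2=29
χ=+9−35+29=3

χ(K)=3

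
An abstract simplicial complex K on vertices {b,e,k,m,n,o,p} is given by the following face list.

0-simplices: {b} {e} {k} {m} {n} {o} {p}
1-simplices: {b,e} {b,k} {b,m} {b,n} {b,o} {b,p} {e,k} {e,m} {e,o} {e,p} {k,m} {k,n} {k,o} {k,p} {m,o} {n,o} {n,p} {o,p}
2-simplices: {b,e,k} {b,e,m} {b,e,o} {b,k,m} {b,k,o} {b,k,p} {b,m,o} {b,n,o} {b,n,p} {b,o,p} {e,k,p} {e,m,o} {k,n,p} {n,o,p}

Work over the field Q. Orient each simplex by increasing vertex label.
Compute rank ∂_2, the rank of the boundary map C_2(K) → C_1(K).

n_0=7 n_1=18 n_2=14  [Q]
∂1: piv[be,bk,bm,bn,bo,bp] rk=6  ker:ek,em,eo,ep,km,kn,ko,kp,mo,no,np,op
∂2: piv[bek,bem,beo,bkm,bko,bkp,bmo,bno,bnp,bop,ekp,knp] rk=12  ker:emo,nop
rk∂_2=12

rank∂_2=12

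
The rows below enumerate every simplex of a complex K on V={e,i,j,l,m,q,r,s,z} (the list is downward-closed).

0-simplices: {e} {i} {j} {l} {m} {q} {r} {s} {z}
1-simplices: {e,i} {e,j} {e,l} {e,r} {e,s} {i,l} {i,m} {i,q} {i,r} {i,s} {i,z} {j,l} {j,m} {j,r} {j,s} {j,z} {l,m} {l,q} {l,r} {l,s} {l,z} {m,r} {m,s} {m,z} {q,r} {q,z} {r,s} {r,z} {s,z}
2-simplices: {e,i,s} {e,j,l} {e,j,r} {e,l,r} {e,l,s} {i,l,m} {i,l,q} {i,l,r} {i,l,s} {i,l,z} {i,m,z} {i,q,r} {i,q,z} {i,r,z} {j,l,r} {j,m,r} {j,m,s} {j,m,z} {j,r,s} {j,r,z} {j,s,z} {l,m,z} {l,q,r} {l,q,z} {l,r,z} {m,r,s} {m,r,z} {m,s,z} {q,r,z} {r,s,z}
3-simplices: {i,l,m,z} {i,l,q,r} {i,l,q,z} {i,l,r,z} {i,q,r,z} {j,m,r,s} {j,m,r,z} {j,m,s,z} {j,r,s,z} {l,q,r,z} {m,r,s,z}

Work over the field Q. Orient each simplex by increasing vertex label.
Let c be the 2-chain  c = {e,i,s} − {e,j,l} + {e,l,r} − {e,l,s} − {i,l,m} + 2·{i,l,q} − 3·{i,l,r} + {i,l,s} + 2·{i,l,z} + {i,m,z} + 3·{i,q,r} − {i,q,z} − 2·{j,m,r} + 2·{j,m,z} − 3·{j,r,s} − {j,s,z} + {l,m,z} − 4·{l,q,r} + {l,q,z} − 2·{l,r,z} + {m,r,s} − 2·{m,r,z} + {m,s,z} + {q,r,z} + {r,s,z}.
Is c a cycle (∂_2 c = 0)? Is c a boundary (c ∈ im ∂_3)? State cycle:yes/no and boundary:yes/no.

cycle:no boundary:no

n_0=9 n_1=29 n_2=30 n_3=11  [Q]
∂1: piv[ei,ej,el,er,es,im,iq,iz] rk=8  ker:il,ir,is,jl,jm,jr,js,jz,lm,lq,lr,ls,lz,mr,ms,mz,qr,qz,rs,rz,sz
∂2: piv[eis,ejl,ejr,elr,els,ilm,ilq,ilr,ils,ilz,imz,iqr,iqz,irz,jmr,jms,jmz,jrs,jrz,jsz] rk=20  ker:jlr,lmz,lqr,lqz,lrz,mrs,mrz,msz,qrz,rsz
∂3: piv[ilmz,ilqr,ilqz,ilrz,iqrz,jmrs,jmrz,jmsz,jrsz] rk=9  ker:lqrz,mrsz
∂2c = {e,i} − {e,j} + {e,l} − {e,r} + {i,l} + 2·{i,m} − 2·{i,z} − {j,l} − {j,r} + 2·{j,s} − {j,z} − {l,q} + 2·{l,z} − 3·{m,r} + 5·{m,z} − {q,z} − {r,s} − 4·{r,z} + {s,z}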